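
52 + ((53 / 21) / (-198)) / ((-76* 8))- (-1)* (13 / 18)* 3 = 136936853 / 2528064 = 54.17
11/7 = 1.57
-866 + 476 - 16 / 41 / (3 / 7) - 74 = -57184 / 123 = -464.91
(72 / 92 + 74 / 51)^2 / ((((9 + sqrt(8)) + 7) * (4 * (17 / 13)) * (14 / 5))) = 0.02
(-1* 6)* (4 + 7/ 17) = -450/ 17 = -26.47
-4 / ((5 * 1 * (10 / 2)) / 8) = -1.28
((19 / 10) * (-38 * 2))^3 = -376367048 / 125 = -3010936.38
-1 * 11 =-11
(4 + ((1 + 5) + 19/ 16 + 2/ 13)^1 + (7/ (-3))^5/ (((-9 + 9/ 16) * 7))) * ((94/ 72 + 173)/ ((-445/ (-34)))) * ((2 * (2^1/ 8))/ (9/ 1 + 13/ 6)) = 364305890641/ 48825807264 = 7.46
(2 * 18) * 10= 360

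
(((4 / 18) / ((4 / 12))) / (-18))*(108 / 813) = -4 / 813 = -0.00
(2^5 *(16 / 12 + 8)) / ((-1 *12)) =-224 / 9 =-24.89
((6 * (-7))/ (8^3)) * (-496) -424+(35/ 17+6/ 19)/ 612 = -303083659/ 790704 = -383.31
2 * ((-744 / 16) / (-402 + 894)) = -31 / 164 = -0.19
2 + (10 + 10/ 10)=13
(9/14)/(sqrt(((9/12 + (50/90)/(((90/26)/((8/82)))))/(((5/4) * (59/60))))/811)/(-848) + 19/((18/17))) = 0.04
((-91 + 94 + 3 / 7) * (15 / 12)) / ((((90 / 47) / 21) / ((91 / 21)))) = 611 / 3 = 203.67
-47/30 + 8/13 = -371/390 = -0.95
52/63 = 0.83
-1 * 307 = -307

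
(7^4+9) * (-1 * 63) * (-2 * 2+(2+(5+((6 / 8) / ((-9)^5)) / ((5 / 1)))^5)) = -49807231631386247200285248555908813 / 105042229566251864840640000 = -474163884.73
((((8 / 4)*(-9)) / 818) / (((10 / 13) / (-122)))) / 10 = 7137 / 20450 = 0.35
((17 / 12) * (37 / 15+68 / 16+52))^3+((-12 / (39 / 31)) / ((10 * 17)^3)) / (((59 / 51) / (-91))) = 3662980006617978313 / 6364251648000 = 575555.49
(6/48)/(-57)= -1/456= -0.00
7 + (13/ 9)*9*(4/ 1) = 59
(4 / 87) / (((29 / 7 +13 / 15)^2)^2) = 40516875 / 554984665076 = 0.00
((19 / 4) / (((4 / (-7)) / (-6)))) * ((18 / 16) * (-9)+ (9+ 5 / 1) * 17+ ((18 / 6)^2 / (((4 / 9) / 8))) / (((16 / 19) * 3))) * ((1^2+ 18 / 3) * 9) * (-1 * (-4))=3670002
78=78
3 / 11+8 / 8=14 / 11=1.27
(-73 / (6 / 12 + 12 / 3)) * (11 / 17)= -10.50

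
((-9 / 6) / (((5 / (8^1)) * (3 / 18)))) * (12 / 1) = -864 / 5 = -172.80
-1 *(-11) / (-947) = -11 / 947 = -0.01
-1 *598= -598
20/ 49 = 0.41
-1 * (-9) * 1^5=9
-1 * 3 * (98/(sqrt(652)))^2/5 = -7203/815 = -8.84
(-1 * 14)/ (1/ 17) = -238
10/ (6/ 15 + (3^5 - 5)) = 25/ 596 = 0.04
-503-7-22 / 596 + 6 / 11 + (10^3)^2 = 3276329887 / 3278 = 999490.51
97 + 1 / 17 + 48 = 2466 / 17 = 145.06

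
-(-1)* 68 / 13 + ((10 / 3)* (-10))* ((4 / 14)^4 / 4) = 484604 / 93639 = 5.18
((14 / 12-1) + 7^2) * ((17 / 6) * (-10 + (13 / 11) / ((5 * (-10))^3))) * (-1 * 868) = 1209173.37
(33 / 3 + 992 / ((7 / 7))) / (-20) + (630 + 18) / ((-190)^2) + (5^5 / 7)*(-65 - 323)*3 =-131326418369 / 252700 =-519692.99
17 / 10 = 1.70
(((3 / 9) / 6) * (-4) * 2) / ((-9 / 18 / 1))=8 / 9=0.89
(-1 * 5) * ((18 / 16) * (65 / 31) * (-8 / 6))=975 / 62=15.73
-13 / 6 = -2.17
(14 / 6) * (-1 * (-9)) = 21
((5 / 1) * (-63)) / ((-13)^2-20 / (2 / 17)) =315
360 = 360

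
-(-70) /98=5 /7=0.71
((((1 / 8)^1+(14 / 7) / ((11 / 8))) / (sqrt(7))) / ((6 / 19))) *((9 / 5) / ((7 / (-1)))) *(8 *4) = -15846 *sqrt(7) / 2695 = -15.56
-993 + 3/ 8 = -7941/ 8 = -992.62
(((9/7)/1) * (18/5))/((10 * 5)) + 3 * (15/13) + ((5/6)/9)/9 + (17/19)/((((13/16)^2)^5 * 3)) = 6619796113985444821/1113862149516957750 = 5.94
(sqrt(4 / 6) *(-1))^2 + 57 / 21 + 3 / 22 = 1625 / 462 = 3.52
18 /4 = 9 /2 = 4.50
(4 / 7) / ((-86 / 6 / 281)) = -3372 / 301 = -11.20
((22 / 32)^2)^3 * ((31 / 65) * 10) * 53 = 2910674723 / 109051904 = 26.69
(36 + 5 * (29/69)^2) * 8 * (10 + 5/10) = 4916828/1587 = 3098.19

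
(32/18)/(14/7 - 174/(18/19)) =-0.01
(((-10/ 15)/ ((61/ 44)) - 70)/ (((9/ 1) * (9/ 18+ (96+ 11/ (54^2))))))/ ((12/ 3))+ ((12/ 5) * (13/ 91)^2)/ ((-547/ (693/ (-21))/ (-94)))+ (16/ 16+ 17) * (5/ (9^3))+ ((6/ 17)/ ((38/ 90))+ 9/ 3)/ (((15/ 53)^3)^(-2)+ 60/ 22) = -507323114394453596992966309/ 2938926815875873492208149905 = -0.17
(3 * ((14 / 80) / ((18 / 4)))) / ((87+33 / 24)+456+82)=14 / 75165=0.00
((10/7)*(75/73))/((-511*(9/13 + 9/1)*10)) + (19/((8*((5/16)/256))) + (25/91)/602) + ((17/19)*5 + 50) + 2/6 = 582525538783243/291203444805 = 2000.41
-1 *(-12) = 12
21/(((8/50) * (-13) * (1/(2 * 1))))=-525/26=-20.19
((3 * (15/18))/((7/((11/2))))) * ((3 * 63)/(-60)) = -99/16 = -6.19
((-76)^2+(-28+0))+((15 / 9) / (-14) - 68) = 5679.88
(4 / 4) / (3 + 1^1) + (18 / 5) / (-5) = -47 / 100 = -0.47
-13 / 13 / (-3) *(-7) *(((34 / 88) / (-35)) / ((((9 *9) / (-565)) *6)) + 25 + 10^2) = -18712921 / 64152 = -291.70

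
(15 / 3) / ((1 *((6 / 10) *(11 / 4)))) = 100 / 33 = 3.03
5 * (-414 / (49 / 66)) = -136620 / 49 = -2788.16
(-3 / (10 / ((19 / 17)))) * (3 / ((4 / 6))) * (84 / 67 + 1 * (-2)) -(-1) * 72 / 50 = 146133 / 56950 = 2.57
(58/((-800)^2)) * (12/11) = 87/880000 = 0.00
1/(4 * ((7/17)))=17/28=0.61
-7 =-7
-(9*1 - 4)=-5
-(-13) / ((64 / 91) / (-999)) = -1181817 / 64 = -18465.89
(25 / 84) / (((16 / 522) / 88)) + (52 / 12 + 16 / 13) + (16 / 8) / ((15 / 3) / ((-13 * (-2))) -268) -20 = 2129059903 / 2534532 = 840.02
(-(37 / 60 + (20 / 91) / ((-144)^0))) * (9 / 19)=-0.40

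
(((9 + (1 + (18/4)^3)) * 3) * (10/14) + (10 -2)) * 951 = 11966433/56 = 213686.30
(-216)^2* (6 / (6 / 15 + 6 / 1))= 43740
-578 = -578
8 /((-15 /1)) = -8 /15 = -0.53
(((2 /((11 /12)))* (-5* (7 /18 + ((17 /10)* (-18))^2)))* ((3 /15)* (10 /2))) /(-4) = 421537 /165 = 2554.77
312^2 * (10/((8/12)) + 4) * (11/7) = 20344896/7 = 2906413.71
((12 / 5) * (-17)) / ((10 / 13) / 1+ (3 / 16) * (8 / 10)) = -10608 / 239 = -44.38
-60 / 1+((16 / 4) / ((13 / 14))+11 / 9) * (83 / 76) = -479819 / 8892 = -53.96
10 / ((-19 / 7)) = -70 / 19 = -3.68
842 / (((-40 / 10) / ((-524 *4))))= 441208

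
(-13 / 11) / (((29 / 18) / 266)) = -62244 / 319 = -195.12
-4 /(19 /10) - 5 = -135 /19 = -7.11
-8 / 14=-4 / 7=-0.57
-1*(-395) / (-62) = -395 / 62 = -6.37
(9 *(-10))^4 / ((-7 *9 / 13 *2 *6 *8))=-1974375 / 14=-141026.79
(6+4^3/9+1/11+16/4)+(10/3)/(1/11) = 5333/99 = 53.87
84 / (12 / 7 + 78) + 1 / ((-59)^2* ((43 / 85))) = 14676839 / 13920519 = 1.05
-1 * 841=-841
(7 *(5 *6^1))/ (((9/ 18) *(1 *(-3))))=-140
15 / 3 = 5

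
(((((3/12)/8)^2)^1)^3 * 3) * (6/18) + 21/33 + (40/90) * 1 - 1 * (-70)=71.08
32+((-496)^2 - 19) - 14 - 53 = 245962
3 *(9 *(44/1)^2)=52272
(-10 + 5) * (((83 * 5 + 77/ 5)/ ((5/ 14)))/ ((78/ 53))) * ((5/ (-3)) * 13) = 798392/ 9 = 88710.22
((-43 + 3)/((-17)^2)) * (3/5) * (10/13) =-240/3757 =-0.06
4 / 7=0.57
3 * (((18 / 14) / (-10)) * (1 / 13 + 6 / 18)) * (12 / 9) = -96 / 455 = -0.21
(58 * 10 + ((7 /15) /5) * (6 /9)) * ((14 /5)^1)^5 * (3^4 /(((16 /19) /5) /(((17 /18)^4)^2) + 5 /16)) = 1339691317157638713332736 /95853042061421875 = 13976513.30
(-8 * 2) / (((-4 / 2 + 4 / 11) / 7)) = 616 / 9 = 68.44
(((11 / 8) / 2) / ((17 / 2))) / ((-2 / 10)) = -55 / 136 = -0.40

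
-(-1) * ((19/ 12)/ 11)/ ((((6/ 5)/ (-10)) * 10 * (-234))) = 95/ 185328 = 0.00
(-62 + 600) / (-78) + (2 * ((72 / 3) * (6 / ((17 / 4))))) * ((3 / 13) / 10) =-17681 / 3315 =-5.33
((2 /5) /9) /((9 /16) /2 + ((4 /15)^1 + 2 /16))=64 /969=0.07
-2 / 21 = -0.10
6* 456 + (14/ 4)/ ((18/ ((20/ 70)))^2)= 2736.00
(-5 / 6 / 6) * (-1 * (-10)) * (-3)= 25 / 6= 4.17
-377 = -377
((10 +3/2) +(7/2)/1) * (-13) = -195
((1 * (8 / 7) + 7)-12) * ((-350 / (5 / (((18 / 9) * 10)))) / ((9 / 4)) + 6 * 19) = 1960.29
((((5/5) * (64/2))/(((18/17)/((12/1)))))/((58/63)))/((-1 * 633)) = -0.62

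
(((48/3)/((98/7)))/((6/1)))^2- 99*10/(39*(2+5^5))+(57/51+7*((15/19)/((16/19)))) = 37587022091/4876168752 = 7.71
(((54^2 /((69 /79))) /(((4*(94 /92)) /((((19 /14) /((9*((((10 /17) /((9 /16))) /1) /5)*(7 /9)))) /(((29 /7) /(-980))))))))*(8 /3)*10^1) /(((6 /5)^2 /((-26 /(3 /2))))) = 78369086250 /1363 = 57497495.41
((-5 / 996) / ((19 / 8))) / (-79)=10 / 373749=0.00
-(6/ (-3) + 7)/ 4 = -5/ 4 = -1.25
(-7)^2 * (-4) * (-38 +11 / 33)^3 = 282807812 / 27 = 10474363.41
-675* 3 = -2025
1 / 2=0.50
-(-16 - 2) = 18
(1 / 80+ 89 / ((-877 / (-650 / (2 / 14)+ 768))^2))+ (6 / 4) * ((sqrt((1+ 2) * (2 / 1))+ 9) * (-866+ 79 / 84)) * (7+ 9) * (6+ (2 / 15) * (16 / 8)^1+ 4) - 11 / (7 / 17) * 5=-825604047706577 / 430712240 - 639452 * sqrt(6) / 3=-2438944.79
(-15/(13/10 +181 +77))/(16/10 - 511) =250/2201457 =0.00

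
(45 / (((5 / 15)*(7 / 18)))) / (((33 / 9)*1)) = 7290 / 77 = 94.68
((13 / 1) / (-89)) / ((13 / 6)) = -6 / 89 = -0.07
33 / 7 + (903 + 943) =12955 / 7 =1850.71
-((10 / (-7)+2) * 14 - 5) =-3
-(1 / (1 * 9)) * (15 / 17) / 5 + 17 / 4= 863 / 204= 4.23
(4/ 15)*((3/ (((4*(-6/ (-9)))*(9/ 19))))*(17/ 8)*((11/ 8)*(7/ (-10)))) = -1.30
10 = 10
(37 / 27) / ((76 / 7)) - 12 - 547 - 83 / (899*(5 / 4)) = -5155587719 / 9223740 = -558.95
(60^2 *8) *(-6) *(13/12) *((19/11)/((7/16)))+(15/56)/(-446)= -203050598565/274736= -739075.33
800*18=14400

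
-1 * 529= -529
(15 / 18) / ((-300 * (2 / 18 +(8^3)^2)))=-1 / 94371880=-0.00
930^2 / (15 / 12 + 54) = 3459600 / 221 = 15654.30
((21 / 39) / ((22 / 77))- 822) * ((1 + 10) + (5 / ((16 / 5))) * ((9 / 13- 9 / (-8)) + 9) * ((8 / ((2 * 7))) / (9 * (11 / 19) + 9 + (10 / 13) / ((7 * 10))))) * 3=-587856111207 / 20458048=-28734.71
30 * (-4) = -120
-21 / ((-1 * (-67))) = -21 / 67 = -0.31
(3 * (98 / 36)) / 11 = 49 / 66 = 0.74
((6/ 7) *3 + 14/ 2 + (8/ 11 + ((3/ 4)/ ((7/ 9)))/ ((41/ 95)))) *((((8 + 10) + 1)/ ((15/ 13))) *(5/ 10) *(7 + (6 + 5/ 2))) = 1211850419/ 757680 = 1599.42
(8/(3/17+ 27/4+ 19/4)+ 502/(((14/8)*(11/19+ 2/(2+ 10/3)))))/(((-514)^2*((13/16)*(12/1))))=9342064/79844324385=0.00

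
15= 15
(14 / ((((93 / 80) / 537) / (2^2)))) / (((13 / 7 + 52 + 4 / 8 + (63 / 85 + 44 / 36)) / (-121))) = -55576.08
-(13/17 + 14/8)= -171/68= -2.51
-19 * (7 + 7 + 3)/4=-323/4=-80.75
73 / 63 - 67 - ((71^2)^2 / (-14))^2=-5811781781327993 / 1764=-3294660873768.70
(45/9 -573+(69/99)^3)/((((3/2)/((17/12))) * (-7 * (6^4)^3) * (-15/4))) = -346800833/36962270167173120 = -0.00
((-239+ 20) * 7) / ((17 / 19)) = -29127 / 17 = -1713.35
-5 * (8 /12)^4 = -80 /81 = -0.99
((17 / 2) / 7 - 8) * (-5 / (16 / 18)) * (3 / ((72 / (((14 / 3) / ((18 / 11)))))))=5225 / 1152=4.54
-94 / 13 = -7.23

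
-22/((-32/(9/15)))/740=33/59200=0.00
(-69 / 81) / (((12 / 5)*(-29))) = 115 / 9396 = 0.01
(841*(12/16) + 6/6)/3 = 2527/12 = 210.58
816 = 816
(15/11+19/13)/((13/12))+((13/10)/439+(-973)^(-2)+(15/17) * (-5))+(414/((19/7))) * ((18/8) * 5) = 1714.12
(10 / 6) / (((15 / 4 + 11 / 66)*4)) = 5 / 47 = 0.11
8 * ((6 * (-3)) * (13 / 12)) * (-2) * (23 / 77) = 7176 / 77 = 93.19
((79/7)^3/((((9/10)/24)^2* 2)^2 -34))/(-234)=2524359680000/13972005709389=0.18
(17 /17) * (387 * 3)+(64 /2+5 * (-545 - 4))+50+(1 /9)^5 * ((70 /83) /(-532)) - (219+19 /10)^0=-279919540643 /186240546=-1503.00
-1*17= -17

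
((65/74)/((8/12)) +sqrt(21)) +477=sqrt(21) +70791/148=482.90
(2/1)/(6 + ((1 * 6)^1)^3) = 1/111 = 0.01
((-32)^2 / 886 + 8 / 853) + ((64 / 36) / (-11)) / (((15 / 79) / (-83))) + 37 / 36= 163498381087 / 2244601260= 72.84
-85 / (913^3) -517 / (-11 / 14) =500769910941 / 761048497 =658.00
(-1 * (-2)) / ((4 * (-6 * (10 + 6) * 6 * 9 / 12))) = -1 / 864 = -0.00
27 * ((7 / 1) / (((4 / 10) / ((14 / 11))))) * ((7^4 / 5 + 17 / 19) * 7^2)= 2962853208 / 209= 14176331.14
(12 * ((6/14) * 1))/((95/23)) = 828/665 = 1.25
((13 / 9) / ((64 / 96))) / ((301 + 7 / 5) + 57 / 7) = 455 / 65214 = 0.01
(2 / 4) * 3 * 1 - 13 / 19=31 / 38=0.82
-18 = -18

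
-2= -2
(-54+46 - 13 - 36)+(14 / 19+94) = 717 / 19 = 37.74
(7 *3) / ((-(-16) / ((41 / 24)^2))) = 11767 / 3072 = 3.83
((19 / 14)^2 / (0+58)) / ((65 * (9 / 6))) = 361 / 1108380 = 0.00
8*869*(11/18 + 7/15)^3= 793112837/91125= 8703.57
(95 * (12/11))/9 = 380/33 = 11.52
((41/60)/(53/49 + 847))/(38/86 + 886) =86387/95039403120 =0.00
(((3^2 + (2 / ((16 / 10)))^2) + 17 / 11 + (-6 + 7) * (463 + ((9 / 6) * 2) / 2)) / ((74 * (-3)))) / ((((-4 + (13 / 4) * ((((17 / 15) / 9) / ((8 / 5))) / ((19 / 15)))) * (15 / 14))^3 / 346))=14677203268878336 / 1331481127257875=11.02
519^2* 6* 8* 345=4460618160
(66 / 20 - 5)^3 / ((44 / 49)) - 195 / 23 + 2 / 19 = -13.84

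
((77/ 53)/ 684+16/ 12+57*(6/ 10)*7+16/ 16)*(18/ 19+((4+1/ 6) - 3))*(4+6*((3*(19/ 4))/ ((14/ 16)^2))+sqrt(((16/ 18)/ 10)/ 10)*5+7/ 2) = 10559889529*sqrt(2)/ 61990920+5872807133771/ 96430320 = 61142.99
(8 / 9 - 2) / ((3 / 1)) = -10 / 27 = -0.37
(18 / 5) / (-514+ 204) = -9 / 775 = -0.01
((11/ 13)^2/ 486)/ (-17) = -121/ 1396278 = -0.00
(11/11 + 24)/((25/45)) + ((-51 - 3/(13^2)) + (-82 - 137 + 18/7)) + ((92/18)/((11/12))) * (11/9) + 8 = -6631958/31941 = -207.63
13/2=6.50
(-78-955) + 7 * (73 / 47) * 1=-48040 / 47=-1022.13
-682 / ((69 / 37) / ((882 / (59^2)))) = -7418796 / 80063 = -92.66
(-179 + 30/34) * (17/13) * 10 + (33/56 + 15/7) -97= -2423.50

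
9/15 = 3/5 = 0.60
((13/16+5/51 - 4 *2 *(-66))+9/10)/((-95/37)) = -79980199/387600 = -206.35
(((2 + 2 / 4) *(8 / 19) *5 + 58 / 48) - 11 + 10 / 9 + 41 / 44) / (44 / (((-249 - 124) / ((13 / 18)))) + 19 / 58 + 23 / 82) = -16588118291 / 3489559304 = -4.75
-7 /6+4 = 2.83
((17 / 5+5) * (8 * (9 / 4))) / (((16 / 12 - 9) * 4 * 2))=-567 / 230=-2.47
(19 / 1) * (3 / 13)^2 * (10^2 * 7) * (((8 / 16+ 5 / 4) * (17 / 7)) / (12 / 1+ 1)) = 508725 / 2197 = 231.55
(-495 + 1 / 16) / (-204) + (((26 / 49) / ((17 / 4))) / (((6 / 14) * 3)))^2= 178798453 / 73410624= 2.44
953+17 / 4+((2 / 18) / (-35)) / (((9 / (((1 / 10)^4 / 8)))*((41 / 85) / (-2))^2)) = 957.25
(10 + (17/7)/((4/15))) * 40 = 5350/7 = 764.29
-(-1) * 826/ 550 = 413/ 275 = 1.50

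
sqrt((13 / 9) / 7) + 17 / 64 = 0.72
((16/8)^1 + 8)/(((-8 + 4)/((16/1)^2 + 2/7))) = -4485/7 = -640.71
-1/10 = -0.10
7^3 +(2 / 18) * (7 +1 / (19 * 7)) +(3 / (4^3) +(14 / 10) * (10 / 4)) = 26607911 / 76608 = 347.33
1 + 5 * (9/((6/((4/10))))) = 4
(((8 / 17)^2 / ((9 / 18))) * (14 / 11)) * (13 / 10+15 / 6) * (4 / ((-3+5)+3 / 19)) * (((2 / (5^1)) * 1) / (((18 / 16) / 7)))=289816576 / 29326275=9.88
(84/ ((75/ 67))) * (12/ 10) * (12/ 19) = 135072/ 2375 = 56.87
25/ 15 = 5/ 3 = 1.67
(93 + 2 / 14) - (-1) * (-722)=-4402 / 7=-628.86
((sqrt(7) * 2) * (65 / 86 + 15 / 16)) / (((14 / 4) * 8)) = 1165 * sqrt(7) / 9632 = 0.32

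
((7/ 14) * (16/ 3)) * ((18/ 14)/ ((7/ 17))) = 408/ 49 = 8.33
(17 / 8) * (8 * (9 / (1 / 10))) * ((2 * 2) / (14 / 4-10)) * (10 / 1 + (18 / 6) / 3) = -134640 / 13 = -10356.92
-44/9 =-4.89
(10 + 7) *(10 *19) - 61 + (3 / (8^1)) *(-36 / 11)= 69691 / 22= 3167.77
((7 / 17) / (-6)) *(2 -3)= 7 / 102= 0.07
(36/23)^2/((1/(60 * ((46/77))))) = 155520/1771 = 87.81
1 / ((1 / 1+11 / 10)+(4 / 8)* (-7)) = -0.71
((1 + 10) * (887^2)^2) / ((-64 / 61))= -415352663231231 / 64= -6489885362987.98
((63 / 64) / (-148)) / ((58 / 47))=-2961 / 549376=-0.01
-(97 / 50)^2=-9409 / 2500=-3.76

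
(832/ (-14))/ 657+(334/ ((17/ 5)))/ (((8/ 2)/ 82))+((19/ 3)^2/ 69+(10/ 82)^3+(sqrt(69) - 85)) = sqrt(69)+717325723238584/ 371803087467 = 1937.62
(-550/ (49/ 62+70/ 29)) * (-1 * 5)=4944500/ 5761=858.27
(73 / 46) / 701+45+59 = 104.00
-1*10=-10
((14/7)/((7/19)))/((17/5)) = 190/119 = 1.60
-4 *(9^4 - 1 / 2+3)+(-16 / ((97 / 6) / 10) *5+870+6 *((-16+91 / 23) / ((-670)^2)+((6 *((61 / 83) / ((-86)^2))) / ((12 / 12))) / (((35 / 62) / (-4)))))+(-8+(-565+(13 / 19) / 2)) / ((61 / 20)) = -15974094792539688282417 / 623470141418819450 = -25621.27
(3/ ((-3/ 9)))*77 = -693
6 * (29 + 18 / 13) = 2370 / 13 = 182.31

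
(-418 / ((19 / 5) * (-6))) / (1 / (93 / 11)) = 155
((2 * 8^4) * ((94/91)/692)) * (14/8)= 21.40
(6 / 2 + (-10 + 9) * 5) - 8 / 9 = -26 / 9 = -2.89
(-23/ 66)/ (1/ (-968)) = 1012/ 3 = 337.33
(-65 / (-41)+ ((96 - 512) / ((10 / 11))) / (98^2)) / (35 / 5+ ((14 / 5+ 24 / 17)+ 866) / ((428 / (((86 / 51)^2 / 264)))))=39390251100057 / 179873160542453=0.22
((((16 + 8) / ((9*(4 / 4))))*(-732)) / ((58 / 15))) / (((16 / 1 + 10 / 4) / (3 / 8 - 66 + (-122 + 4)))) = 5376540 / 1073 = 5010.75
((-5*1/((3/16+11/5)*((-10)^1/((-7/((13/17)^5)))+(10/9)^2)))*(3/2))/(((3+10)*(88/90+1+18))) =-2173659081300/288993355580891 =-0.01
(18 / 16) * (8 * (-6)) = -54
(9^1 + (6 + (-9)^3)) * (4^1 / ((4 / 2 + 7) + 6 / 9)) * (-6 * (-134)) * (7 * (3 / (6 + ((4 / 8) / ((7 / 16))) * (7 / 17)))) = -1229627952 / 1595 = -770926.62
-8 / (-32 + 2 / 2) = 8 / 31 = 0.26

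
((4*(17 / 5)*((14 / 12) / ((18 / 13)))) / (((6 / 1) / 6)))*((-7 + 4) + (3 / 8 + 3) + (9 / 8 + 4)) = 17017 / 270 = 63.03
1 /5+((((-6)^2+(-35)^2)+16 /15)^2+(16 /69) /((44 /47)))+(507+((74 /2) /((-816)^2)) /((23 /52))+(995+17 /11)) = 559543787054801 /350961600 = 1594316.26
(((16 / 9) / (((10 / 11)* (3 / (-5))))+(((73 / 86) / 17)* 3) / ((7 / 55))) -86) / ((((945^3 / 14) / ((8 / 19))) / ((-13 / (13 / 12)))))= 31153568 / 4219576881345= 0.00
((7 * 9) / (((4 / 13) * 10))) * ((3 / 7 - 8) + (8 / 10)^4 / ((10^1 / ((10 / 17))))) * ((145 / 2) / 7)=-1904602869 / 1190000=-1600.51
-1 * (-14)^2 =-196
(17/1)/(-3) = -17/3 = -5.67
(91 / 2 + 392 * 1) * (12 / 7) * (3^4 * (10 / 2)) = 303750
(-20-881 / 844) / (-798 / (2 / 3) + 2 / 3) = 53283 / 3029116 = 0.02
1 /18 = 0.06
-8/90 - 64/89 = -3236/4005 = -0.81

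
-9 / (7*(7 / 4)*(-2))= 18 / 49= 0.37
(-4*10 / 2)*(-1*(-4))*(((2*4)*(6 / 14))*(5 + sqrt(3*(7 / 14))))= -9600 / 7 - 960*sqrt(6) / 7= -1707.36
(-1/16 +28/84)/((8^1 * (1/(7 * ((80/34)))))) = 455/816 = 0.56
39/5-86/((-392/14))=761/70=10.87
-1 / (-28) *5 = 5 / 28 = 0.18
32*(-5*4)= -640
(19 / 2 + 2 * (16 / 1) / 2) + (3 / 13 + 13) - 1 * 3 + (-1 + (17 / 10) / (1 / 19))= 4357 / 65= 67.03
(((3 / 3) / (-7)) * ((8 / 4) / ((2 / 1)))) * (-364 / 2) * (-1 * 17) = -442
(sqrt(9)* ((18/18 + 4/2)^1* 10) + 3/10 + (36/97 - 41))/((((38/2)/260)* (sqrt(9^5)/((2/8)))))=0.70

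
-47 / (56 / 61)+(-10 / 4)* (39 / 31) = -54.34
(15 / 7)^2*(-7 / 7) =-225 / 49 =-4.59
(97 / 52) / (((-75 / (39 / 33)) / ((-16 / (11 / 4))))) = 1552 / 9075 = 0.17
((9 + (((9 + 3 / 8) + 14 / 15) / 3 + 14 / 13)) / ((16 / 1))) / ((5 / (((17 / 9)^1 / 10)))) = 1075097 / 33696000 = 0.03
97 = 97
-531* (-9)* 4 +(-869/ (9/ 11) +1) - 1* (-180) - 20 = 163934/ 9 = 18214.89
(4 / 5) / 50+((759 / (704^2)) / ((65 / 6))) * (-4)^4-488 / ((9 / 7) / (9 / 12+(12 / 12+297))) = -145935722833 / 1287000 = -113392.17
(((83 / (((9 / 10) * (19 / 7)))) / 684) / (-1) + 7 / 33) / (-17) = -104503 / 10936134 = -0.01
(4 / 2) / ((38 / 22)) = 22 / 19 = 1.16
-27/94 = -0.29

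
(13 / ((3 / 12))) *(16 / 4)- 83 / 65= 13437 / 65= 206.72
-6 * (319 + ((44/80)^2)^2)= -153163923/80000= -1914.55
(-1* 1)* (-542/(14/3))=813/7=116.14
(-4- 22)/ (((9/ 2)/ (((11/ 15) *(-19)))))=10868/ 135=80.50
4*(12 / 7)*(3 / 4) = 36 / 7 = 5.14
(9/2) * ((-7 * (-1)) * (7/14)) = 63/4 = 15.75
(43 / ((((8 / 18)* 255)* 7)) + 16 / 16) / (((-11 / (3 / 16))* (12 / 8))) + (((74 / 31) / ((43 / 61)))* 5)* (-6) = -28365709297 / 279183520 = -101.60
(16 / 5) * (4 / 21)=64 / 105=0.61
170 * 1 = 170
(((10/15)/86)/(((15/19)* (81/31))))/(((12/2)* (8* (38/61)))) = 0.00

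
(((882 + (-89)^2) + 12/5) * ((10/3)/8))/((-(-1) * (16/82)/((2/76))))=1805107/3648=494.82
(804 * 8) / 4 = 1608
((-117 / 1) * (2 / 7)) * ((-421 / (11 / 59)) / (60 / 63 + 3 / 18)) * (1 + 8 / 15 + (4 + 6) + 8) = 3406023036 / 2585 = 1317610.46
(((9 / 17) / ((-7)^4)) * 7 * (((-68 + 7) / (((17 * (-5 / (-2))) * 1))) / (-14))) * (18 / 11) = 9882 / 38163895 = 0.00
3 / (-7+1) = -1 / 2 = -0.50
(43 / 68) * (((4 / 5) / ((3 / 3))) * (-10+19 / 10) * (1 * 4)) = -6966 / 425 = -16.39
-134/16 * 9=-603/8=-75.38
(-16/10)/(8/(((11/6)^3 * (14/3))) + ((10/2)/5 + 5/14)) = -149072/152365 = -0.98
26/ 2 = 13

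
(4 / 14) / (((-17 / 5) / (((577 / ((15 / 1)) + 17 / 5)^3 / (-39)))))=158.12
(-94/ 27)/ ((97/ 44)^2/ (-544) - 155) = 98999296/ 4407829083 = 0.02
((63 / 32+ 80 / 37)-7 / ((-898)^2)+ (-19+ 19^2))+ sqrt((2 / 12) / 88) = sqrt(33) / 132+ 82619918147 / 238695584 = 346.17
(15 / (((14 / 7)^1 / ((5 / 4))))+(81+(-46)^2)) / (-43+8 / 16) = -17651 / 340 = -51.91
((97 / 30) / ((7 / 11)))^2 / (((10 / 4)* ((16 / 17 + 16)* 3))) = 19354313 / 95256000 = 0.20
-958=-958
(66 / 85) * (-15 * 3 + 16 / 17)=-34.21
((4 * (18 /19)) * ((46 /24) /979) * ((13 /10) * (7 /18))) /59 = 2093 /32923770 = 0.00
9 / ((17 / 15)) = 7.94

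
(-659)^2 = 434281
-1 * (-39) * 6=234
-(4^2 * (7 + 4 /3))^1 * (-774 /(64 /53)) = 170925 /2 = 85462.50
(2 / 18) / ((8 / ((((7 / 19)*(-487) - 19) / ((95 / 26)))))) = -4901 / 6498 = -0.75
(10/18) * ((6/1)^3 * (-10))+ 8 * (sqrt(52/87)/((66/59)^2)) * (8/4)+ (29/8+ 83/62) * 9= -286521/248+ 27848 * sqrt(1131)/94743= -1145.44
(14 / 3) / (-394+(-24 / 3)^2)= -7 / 495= -0.01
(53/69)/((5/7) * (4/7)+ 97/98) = 5194/9453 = 0.55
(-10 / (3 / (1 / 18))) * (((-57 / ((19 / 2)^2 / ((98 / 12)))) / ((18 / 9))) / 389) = 245 / 199557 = 0.00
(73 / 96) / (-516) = -73 / 49536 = -0.00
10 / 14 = 5 / 7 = 0.71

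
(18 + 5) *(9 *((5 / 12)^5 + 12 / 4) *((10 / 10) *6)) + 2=17250499 / 4608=3743.60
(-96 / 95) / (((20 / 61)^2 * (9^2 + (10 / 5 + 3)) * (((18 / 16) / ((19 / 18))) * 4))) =-3721 / 145125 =-0.03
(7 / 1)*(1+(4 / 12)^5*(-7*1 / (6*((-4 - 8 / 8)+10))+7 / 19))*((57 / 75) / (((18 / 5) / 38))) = 18432071 / 328050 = 56.19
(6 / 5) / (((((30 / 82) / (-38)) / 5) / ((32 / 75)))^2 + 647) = 14913724416 / 8040983334085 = 0.00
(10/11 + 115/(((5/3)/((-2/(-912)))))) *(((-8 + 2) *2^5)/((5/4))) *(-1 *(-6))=-1021248/1045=-977.27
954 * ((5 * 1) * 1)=4770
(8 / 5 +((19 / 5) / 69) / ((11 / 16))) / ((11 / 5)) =0.76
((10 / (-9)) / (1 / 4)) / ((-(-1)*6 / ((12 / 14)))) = -40 / 63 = -0.63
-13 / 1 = -13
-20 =-20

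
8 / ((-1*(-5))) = 8 / 5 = 1.60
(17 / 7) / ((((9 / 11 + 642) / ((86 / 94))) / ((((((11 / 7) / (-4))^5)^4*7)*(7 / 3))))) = 5409582709252715033985241 / 12495756012113082118676555023515648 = 0.00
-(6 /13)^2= -36 /169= -0.21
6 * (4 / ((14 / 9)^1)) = 108 / 7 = 15.43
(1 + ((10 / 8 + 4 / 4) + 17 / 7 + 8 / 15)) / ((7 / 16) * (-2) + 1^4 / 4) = -5218 / 525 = -9.94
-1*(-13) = 13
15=15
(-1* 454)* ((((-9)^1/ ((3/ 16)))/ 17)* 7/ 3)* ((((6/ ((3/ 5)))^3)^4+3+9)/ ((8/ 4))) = 25424000000305088/ 17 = 1495529411782652.24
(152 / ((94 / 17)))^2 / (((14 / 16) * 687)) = 13354112 / 10623081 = 1.26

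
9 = 9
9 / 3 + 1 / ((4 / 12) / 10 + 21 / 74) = 1083 / 176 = 6.15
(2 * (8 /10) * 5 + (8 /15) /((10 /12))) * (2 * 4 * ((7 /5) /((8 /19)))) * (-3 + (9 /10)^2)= -1572858 /3125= -503.31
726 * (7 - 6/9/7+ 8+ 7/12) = 157421/14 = 11244.36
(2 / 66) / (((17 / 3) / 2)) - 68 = -12714 / 187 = -67.99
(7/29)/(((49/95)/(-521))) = -49495/203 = -243.82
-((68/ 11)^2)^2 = -21381376/ 14641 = -1460.38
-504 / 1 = -504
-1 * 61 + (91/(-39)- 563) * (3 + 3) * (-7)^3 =1163395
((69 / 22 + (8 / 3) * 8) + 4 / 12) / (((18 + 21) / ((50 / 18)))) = 40925 / 23166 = 1.77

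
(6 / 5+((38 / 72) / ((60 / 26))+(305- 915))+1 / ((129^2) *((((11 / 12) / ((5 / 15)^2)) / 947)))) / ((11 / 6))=-13367798603 / 40271220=-331.94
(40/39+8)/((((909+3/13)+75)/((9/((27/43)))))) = 15136/115155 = 0.13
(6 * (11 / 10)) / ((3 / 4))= 44 / 5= 8.80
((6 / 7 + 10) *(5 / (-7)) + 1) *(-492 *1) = 162852 / 49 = 3323.51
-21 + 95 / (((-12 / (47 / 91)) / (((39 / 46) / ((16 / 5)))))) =-455093 / 20608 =-22.08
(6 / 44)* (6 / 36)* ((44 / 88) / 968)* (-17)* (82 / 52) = -697 / 2214784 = -0.00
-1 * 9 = -9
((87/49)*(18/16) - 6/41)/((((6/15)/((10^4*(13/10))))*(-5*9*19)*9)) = -16115125/2061234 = -7.82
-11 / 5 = -2.20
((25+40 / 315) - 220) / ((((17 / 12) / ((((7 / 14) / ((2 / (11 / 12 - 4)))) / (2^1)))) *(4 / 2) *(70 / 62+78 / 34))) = 14081719 / 1818432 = 7.74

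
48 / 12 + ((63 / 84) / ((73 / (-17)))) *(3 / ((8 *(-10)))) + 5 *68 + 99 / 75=40334141 / 116800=345.33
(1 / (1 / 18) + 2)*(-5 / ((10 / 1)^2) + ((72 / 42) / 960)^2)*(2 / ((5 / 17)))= -266543 / 39200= -6.80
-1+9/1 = 8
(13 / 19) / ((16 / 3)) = 39 / 304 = 0.13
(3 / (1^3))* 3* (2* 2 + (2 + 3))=81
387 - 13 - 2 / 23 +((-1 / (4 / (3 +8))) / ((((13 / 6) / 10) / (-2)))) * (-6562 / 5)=-9849316 / 299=-32940.86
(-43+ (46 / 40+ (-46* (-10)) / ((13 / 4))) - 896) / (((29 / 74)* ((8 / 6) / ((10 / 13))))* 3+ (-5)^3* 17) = 7660517 / 20422896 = 0.38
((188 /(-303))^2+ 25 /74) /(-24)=-4910681 /163052784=-0.03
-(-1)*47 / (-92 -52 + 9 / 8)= -376 / 1143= -0.33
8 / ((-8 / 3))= -3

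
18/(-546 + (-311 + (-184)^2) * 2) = 9/33272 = 0.00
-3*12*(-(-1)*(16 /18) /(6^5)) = -1 /243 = -0.00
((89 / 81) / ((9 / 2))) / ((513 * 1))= 178 / 373977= 0.00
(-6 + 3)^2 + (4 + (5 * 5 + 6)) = 44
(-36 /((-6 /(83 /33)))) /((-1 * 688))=-83 /3784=-0.02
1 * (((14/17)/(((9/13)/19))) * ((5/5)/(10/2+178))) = 3458/27999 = 0.12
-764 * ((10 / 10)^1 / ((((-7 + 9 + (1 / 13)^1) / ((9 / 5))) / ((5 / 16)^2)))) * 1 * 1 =-12415 / 192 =-64.66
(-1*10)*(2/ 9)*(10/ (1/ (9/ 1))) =-200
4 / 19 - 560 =-559.79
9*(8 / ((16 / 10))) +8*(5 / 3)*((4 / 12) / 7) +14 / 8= 11941 / 252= 47.38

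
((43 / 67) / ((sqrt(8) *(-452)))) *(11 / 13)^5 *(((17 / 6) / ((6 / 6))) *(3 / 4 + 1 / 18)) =-3414120149 *sqrt(2) / 9715020951168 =-0.00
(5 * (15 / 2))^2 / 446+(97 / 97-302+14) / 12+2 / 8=-109789 / 5352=-20.51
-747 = -747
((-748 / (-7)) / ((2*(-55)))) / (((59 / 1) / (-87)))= 2958 / 2065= 1.43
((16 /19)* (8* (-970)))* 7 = -869120 /19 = -45743.16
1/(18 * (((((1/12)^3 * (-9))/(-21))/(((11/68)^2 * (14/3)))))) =23716/867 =27.35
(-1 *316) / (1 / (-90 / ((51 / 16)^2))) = 808960 / 289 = 2799.17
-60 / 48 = -5 / 4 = -1.25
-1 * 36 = -36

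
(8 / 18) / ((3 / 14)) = 56 / 27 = 2.07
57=57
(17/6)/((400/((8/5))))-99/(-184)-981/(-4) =16960157/69000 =245.80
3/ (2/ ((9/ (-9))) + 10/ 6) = -9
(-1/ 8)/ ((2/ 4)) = -1/ 4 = -0.25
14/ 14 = 1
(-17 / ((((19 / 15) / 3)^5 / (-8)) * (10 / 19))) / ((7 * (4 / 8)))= 5019165000 / 912247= 5501.98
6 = 6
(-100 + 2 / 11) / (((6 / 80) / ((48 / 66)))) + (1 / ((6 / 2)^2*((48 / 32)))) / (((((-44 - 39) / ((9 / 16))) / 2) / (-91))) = -116640509 / 120516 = -967.84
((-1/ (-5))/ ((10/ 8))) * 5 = 4/ 5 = 0.80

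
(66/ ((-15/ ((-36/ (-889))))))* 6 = -4752/ 4445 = -1.07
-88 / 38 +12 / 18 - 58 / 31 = -6220 / 1767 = -3.52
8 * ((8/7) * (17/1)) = 155.43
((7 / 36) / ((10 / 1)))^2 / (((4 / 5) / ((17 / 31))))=0.00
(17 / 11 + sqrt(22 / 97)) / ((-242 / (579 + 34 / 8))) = -39661 / 10648 - 2333 * sqrt(2134) / 93896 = -4.87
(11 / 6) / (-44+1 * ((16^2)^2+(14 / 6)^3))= 99 / 3537254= 0.00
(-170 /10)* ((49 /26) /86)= -833 /2236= -0.37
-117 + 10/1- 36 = -143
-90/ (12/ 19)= -285/ 2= -142.50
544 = 544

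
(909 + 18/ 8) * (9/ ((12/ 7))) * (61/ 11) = 26529.80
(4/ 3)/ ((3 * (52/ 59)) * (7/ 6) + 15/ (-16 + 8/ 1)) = 1888/ 1713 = 1.10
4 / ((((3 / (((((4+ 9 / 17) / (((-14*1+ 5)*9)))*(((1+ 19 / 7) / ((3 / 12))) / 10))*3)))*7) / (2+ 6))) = -18304 / 48195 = -0.38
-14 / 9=-1.56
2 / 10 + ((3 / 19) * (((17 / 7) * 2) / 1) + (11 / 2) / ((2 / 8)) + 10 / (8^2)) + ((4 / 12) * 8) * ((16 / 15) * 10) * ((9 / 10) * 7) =4305437 / 21280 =202.32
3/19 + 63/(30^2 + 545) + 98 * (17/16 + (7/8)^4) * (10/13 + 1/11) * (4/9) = 124563651757/2010145280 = 61.97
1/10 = 0.10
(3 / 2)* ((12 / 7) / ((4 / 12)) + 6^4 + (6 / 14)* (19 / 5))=136791 / 70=1954.16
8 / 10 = 4 / 5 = 0.80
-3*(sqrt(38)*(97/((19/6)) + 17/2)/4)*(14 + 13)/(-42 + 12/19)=118.08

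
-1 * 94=-94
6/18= 1/3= 0.33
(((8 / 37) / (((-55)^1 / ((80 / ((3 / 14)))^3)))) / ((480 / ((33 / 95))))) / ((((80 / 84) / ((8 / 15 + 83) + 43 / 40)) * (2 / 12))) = -12481204736 / 158175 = -78907.57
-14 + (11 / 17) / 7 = -1655 / 119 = -13.91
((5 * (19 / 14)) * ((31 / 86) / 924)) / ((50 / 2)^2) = 589 / 139062000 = 0.00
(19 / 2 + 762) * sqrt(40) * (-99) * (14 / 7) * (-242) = 73934388 * sqrt(10) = 233801063.49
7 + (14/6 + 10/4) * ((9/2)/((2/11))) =1013/8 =126.62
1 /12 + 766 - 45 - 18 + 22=8701 /12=725.08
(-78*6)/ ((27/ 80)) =-1386.67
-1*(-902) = 902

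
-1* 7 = -7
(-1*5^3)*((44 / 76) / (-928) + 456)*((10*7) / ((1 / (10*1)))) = -175878959375 / 4408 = -39899945.41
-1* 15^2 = -225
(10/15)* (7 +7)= 28/3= 9.33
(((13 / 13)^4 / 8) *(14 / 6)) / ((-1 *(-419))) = 7 / 10056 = 0.00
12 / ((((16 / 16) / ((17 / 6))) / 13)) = 442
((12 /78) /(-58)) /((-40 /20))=1 /754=0.00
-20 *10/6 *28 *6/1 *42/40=-5880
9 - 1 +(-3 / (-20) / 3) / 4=641 / 80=8.01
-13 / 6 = -2.17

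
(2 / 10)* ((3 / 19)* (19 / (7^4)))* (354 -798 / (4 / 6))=-0.21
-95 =-95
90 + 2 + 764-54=802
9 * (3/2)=27/2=13.50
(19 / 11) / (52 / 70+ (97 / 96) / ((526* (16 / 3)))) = 179092480 / 77060577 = 2.32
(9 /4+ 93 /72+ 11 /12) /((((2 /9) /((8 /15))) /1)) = 107 /10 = 10.70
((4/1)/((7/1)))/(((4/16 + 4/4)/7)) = 16/5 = 3.20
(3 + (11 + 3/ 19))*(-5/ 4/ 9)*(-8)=2690/ 171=15.73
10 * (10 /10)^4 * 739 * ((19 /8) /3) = 70205 /12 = 5850.42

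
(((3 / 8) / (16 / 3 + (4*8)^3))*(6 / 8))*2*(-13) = -351 / 1573120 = -0.00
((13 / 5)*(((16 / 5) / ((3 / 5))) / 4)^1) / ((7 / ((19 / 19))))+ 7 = 787 / 105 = 7.50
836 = 836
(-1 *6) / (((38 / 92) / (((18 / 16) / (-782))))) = 27 / 1292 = 0.02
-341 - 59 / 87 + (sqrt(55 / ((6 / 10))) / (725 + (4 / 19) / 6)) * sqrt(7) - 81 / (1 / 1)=-36773 / 87 + 95 * sqrt(231) / 41327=-422.64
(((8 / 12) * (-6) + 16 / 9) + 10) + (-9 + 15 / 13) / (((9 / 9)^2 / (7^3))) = -313964 / 117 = -2683.45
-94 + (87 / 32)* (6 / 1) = -1243 / 16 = -77.69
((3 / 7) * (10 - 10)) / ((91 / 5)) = 0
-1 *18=-18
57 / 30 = 19 / 10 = 1.90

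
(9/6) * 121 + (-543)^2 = 590061/2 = 295030.50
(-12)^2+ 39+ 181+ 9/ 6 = 731/ 2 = 365.50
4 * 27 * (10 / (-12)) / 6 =-15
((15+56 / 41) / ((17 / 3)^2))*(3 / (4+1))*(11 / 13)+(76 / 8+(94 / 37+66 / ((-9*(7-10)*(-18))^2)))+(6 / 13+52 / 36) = 7967944096642 / 560903400135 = 14.21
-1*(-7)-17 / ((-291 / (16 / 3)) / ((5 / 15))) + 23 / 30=206129 / 26190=7.87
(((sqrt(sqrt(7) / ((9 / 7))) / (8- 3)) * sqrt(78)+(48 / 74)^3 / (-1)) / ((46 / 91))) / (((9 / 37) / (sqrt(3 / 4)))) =-34944 * sqrt(3) / 31487+3367 * sqrt(26) * 7^(3 / 4) / 4140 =15.92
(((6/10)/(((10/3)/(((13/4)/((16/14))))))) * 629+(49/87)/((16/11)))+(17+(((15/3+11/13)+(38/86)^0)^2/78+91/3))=113243226089/305822400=370.29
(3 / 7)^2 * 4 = 36 / 49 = 0.73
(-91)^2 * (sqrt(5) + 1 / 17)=8281 / 17 + 8281 * sqrt(5)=19004.00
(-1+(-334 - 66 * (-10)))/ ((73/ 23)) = 7475/ 73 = 102.40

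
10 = 10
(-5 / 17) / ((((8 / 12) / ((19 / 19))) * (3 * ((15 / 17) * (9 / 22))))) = -11 / 27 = -0.41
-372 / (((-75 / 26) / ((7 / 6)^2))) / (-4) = -19747 / 450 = -43.88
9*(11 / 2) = 99 / 2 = 49.50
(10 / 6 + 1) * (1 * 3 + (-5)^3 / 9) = -784 / 27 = -29.04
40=40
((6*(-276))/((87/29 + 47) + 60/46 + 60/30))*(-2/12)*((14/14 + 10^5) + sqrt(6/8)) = 1587*sqrt(3)/613 + 317403174/613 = 517791.06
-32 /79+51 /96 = 319 /2528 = 0.13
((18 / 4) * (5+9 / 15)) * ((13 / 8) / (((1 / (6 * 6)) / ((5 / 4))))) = 7371 / 4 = 1842.75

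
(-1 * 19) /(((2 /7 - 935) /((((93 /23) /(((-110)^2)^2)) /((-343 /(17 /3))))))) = -10013 /1079621630010000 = -0.00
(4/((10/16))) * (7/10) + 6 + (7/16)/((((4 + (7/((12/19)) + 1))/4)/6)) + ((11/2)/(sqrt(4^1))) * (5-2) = 374089/19300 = 19.38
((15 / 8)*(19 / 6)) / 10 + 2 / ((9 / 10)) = 811 / 288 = 2.82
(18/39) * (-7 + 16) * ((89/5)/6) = 801/65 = 12.32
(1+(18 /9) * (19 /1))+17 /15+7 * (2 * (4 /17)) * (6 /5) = 11242 /255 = 44.09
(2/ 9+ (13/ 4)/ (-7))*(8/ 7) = -122/ 441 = -0.28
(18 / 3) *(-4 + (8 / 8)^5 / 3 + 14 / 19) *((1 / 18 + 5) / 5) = -15197 / 855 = -17.77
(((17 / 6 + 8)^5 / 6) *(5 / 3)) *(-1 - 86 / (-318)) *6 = -168242140625 / 927288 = -181434.61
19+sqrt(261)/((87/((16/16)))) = sqrt(29)/29+19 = 19.19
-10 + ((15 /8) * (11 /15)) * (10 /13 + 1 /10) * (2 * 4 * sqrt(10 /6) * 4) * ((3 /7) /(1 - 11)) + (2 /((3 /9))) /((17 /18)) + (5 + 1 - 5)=-45 /17 - 1243 * sqrt(15) /2275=-4.76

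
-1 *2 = -2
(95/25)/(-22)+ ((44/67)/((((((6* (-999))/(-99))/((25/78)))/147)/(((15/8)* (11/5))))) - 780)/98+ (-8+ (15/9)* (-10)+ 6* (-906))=-7599567050281/1389628240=-5468.78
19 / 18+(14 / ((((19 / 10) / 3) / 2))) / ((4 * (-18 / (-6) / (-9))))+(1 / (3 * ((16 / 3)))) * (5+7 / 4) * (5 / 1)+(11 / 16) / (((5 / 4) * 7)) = -11458409 / 383040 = -29.91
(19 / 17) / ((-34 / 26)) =-247 / 289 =-0.85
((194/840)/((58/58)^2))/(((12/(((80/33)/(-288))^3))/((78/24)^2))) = -409825/3380180170752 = -0.00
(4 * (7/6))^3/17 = 2744/459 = 5.98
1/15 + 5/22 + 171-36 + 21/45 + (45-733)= -182239/330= -552.24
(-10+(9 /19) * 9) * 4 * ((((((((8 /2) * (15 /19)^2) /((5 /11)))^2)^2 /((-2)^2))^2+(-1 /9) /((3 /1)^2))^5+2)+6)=-1066396613131874379855295758812440435096469852774107735549457278079592764102463691996315051449379374873631370987824887479236882940366755052 /132271650140292597720503657809833657539690599960500268181854702321888679187013409668545929912893785584367471609219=-8062170631430178112286365.00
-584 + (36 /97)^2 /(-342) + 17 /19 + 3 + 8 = -102275902 /178771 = -572.11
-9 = -9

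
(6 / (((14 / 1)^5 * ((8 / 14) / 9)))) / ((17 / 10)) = 135 / 1306144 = 0.00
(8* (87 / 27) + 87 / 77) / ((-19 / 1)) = -18647 / 13167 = -1.42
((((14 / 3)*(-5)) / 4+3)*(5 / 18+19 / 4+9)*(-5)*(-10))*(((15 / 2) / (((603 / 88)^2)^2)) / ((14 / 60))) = -80443510400000 / 2776441602501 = -28.97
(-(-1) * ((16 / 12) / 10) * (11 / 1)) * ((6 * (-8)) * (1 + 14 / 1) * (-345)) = 364320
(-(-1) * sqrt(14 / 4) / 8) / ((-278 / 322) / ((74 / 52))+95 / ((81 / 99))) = 53613 * sqrt(14) / 99080624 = 0.00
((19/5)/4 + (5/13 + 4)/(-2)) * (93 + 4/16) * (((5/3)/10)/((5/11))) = -1325269/31200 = -42.48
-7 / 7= -1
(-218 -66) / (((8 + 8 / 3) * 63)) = -71 / 168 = -0.42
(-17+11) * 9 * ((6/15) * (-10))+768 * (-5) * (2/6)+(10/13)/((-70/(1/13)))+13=-1243334/1183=-1051.00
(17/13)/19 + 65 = 16072/247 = 65.07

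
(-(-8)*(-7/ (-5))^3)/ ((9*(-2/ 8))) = -10976/ 1125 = -9.76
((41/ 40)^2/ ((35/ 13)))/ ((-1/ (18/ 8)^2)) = -1770093/ 896000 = -1.98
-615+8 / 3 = -1837 / 3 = -612.33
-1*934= -934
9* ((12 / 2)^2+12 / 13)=4320 / 13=332.31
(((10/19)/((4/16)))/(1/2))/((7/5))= 400/133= 3.01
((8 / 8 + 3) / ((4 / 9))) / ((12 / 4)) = 3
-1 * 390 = -390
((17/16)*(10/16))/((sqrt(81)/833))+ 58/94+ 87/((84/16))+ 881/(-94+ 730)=1607723969/20087424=80.04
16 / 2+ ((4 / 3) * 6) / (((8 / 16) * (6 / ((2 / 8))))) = 26 / 3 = 8.67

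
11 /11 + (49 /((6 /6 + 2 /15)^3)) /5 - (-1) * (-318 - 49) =-1765083 /4913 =-359.27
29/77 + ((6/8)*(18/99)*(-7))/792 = 15263/40656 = 0.38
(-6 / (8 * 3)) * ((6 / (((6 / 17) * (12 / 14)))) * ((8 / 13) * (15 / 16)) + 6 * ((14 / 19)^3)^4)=-1334610877505458147 / 460369503165761488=-2.90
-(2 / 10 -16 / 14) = 33 / 35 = 0.94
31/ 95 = 0.33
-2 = -2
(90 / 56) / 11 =45 / 308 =0.15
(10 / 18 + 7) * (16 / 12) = 272 / 27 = 10.07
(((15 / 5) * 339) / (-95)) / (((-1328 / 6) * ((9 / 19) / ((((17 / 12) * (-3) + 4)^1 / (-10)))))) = 339 / 132800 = 0.00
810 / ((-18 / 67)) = -3015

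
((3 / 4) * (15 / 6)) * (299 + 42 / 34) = 9570 / 17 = 562.94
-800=-800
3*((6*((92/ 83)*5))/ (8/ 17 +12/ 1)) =35190/ 4399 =8.00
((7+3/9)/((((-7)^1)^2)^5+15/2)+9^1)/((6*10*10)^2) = 3050732779/122029310808000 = 0.00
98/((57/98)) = 9604/57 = 168.49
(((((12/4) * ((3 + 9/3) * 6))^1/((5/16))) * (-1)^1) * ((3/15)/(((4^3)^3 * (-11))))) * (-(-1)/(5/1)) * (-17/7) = -459/39424000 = -0.00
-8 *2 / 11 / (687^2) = -16 / 5191659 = -0.00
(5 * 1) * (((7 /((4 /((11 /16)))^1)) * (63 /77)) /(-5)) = -63 /64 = -0.98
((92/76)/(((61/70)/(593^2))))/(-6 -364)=-56615489/42883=-1320.23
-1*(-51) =51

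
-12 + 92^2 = 8452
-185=-185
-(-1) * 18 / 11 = 18 / 11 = 1.64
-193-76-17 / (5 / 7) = -1464 / 5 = -292.80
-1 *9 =-9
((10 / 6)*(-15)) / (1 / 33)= -825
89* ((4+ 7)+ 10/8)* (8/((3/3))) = 8722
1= 1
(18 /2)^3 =729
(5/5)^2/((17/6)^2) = 36/289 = 0.12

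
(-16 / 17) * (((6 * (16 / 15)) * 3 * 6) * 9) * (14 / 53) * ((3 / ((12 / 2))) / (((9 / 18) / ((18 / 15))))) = -6967296 / 22525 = -309.31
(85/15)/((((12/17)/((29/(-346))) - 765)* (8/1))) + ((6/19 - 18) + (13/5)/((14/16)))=-12791458531/869357160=-14.71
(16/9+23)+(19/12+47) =2641/36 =73.36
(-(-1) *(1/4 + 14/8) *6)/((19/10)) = 120/19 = 6.32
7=7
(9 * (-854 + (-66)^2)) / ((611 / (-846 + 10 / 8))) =-53249661 / 1222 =-43575.83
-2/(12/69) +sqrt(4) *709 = 2813/2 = 1406.50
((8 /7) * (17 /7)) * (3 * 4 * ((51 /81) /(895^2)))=9248 /353252025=0.00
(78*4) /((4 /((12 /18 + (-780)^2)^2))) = 86615420860904 /3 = 28871806953634.67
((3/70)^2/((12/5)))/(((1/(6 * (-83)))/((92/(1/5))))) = -175.32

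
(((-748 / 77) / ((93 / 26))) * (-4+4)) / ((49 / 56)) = 0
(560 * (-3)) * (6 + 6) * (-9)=181440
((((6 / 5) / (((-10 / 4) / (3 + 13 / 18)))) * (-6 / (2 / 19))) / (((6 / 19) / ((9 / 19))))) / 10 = 3819 / 250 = 15.28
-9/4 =-2.25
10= 10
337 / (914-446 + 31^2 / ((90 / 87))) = 10110 / 41909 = 0.24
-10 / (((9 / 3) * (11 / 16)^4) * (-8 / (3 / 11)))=81920 / 161051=0.51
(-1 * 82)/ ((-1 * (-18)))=-41/ 9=-4.56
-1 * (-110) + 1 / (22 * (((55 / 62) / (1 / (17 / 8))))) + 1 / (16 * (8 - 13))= 18103511 / 164560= 110.01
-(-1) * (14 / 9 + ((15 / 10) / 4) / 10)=1147 / 720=1.59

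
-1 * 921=-921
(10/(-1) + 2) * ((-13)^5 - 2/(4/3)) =2970356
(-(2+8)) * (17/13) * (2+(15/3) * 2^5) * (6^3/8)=-57198.46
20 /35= 0.57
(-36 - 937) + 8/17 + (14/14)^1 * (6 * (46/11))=-177171/187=-947.44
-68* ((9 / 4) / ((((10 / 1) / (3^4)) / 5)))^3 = -6586148313 / 128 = -51454283.70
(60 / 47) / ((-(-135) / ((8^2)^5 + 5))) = 1431655772 / 141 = 10153587.04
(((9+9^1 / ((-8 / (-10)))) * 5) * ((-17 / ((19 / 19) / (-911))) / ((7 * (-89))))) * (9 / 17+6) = -40954005 / 2492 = -16434.19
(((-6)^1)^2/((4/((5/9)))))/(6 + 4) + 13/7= 33/14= 2.36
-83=-83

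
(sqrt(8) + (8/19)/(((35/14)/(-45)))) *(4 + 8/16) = -648/19 + 9 *sqrt(2) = -21.38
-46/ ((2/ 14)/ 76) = -24472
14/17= 0.82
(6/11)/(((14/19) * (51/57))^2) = 390963/311542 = 1.25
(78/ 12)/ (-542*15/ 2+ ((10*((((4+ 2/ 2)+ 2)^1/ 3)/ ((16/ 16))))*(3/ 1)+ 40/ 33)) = -429/ 263590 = -0.00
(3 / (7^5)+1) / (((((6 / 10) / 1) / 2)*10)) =16810 / 50421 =0.33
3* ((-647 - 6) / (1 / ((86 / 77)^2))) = -14488764 / 5929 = -2443.71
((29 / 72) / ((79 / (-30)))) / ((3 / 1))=-145 / 2844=-0.05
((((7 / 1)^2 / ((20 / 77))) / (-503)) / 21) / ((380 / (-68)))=9163 / 2867100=0.00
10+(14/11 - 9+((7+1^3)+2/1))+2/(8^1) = 551/44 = 12.52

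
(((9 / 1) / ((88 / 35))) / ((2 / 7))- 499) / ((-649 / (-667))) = -57107873 / 114224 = -499.96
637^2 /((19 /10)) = 4057690 /19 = 213562.63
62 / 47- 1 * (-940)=44242 / 47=941.32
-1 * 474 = -474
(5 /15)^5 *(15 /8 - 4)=-17 /1944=-0.01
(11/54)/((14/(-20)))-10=-1945/189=-10.29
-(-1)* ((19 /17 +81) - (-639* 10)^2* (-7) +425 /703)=3415891978313 /11951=285824782.72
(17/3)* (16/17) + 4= 9.33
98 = 98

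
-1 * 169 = -169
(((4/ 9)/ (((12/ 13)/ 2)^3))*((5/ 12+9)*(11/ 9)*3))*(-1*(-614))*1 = 838377397/ 8748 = 95836.47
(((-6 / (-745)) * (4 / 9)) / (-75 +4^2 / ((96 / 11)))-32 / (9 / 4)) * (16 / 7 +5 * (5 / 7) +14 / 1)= -5818982576 / 20604465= -282.41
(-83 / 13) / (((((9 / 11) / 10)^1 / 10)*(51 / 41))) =-3743300 / 5967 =-627.33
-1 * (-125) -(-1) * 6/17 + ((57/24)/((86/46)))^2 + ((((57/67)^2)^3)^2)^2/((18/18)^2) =17104944561469097075470963827746849694212049841714281/134697976424601118307317148623443543281281892428352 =126.99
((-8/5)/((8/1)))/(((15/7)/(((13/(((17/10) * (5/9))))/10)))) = -273/2125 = -0.13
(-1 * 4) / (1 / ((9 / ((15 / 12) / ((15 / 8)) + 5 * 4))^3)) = -19683 / 59582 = -0.33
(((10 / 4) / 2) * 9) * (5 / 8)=225 / 32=7.03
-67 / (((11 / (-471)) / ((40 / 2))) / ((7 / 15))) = 294532 / 11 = 26775.64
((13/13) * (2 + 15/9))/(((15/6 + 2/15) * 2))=55/79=0.70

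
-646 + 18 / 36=-645.50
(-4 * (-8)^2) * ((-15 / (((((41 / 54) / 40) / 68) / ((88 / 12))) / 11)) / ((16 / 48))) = 136492646400 / 41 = 3329088936.59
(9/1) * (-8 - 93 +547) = 4014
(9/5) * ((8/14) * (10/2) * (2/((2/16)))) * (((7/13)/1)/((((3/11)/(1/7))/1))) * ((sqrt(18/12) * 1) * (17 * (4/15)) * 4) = 95744 * sqrt(6)/455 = 515.44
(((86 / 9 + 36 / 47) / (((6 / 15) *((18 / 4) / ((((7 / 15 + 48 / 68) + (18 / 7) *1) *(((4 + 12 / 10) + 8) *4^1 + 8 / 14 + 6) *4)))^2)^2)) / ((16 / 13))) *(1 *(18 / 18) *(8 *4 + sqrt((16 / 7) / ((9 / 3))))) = 540424545980682846032695567219253248 *sqrt(21) / 35515239718255580490046875 + 4323396367845462768261564537754025984 / 1691201891345503832859375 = 2626136296812.93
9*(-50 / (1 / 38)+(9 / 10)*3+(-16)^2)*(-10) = 147717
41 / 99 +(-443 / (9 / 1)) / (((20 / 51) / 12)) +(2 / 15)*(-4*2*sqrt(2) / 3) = -745364 / 495-16*sqrt(2) / 45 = -1506.29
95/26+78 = 2123/26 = 81.65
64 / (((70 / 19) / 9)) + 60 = 7572 / 35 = 216.34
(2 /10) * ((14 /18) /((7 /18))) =2 /5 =0.40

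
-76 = -76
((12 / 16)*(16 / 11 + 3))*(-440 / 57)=-490 / 19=-25.79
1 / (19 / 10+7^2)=10 / 509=0.02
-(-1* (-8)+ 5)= -13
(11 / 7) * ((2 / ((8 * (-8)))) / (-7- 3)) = 11 / 2240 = 0.00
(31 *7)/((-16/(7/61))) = -1519/976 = -1.56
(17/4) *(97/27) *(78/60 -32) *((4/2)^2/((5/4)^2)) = -4049944/3375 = -1199.98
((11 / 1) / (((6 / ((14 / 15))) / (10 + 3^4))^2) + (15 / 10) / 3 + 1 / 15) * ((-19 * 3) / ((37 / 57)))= -193600.35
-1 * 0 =0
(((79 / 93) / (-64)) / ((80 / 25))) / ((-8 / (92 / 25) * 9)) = 1817 / 8570880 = 0.00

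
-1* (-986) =986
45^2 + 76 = 2101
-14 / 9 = -1.56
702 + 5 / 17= 11939 / 17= 702.29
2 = 2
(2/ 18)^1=1/ 9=0.11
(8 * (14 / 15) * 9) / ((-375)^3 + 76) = -336 / 263671495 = -0.00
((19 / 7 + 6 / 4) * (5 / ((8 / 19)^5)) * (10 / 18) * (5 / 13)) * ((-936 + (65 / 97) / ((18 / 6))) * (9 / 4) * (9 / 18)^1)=-358171.41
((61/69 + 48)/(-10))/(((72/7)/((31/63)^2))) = -3241453/28168560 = -0.12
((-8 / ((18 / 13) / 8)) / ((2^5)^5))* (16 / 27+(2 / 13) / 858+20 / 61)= -2818793 / 2222655012864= -0.00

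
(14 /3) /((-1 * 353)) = -14 /1059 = -0.01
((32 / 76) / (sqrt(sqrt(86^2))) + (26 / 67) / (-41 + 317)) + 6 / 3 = 4 *sqrt(86) / 817 + 18505 / 9246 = 2.05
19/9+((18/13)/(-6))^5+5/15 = 8166259/3341637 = 2.44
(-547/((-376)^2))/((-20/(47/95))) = 547/5715200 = 0.00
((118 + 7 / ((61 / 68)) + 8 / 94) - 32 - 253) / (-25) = 456173 / 71675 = 6.36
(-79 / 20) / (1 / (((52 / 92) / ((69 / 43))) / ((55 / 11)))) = -44161 / 158700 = -0.28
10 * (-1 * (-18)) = 180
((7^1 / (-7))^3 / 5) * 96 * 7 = -672 / 5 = -134.40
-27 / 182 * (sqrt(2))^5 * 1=-54 * sqrt(2) / 91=-0.84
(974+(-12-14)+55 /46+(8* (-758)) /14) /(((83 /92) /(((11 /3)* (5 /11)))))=1661690 /1743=953.35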